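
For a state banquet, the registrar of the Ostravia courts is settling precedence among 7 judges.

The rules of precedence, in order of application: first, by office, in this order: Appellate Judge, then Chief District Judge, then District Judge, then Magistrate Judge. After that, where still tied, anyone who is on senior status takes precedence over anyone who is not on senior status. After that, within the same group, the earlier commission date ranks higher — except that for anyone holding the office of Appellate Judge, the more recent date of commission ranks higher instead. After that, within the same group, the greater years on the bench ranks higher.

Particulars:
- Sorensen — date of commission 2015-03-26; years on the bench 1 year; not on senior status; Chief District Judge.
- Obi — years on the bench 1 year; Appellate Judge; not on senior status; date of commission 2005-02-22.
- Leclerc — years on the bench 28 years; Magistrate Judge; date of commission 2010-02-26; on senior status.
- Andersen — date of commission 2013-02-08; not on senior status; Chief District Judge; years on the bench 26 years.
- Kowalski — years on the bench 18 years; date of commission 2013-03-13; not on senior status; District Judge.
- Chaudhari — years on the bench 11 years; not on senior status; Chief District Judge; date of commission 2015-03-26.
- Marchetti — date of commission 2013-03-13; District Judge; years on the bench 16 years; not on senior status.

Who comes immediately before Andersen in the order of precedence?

Obi

By office: Obi (Appellate Judge); then Andersen, Chaudhari and Sorensen (Chief District Judge); then Kowalski and Marchetti (District Judge); then Leclerc (Magistrate Judge).
Andersen, Chaudhari and Sorensen are each not on senior status, so the next rule applies.
Among Andersen, Chaudhari and Sorensen, by date of commission (earlier first): Andersen (2013-02-08) before Chaudhari and Sorensen (2015-03-26).
Among Chaudhari and Sorensen, by years on the bench (higher first): Chaudhari (11 years) before Sorensen (1 year).
Kowalski and Marchetti are each not on senior status, so the next rule applies.
Kowalski and Marchetti both have date of commission 2013-03-13, so the next rule applies.
Among Kowalski and Marchetti, by years on the bench (higher first): Kowalski (18 years) before Marchetti (16 years).
Order: Obi, Andersen, Chaudhari, Sorensen, Kowalski, Marchetti, Leclerc.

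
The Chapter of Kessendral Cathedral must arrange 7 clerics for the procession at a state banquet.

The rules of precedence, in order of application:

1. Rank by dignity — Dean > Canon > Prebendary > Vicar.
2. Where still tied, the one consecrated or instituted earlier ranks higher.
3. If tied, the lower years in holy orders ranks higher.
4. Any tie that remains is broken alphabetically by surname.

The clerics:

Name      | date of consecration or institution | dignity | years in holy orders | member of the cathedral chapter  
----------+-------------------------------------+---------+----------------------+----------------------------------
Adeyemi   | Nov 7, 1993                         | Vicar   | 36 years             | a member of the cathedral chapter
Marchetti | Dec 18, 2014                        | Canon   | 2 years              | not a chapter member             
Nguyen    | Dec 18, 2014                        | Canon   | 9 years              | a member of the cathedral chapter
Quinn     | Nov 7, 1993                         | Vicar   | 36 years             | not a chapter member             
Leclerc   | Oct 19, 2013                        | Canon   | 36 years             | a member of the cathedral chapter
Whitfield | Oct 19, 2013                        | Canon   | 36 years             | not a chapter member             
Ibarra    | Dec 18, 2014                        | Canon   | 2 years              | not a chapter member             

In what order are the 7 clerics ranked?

By dignity: Leclerc, Whitfield, Ibarra, Marchetti and Nguyen (Canon); then Adeyemi and Quinn (Vicar).
Among Leclerc, Whitfield, Ibarra, Marchetti and Nguyen, by date of consecration or institution (earlier first): Leclerc and Whitfield (Oct 19, 2013) before Ibarra, Marchetti and Nguyen (Dec 18, 2014).
Leclerc and Whitfield both have years in holy orders 36 years, so the next rule applies.
Among Leclerc and Whitfield, alphabetically by surname: Leclerc before Whitfield.
Among Ibarra, Marchetti and Nguyen, by years in holy orders (lower first): Ibarra and Marchetti (2 years) before Nguyen (9 years).
Among Ibarra and Marchetti, alphabetically by surname: Ibarra before Marchetti.
Adeyemi and Quinn both have date of consecration or institution Nov 7, 1993, so the next rule applies.
Adeyemi and Quinn both have years in holy orders 36 years, so the next rule applies.
Among Adeyemi and Quinn, alphabetically by surname: Adeyemi before Quinn.
Full order: Leclerc, Whitfield, Ibarra, Marchetti, Nguyen, Adeyemi, Quinn.

Leclerc, Whitfield, Ibarra, Marchetti, Nguyen, Adeyemi, Quinn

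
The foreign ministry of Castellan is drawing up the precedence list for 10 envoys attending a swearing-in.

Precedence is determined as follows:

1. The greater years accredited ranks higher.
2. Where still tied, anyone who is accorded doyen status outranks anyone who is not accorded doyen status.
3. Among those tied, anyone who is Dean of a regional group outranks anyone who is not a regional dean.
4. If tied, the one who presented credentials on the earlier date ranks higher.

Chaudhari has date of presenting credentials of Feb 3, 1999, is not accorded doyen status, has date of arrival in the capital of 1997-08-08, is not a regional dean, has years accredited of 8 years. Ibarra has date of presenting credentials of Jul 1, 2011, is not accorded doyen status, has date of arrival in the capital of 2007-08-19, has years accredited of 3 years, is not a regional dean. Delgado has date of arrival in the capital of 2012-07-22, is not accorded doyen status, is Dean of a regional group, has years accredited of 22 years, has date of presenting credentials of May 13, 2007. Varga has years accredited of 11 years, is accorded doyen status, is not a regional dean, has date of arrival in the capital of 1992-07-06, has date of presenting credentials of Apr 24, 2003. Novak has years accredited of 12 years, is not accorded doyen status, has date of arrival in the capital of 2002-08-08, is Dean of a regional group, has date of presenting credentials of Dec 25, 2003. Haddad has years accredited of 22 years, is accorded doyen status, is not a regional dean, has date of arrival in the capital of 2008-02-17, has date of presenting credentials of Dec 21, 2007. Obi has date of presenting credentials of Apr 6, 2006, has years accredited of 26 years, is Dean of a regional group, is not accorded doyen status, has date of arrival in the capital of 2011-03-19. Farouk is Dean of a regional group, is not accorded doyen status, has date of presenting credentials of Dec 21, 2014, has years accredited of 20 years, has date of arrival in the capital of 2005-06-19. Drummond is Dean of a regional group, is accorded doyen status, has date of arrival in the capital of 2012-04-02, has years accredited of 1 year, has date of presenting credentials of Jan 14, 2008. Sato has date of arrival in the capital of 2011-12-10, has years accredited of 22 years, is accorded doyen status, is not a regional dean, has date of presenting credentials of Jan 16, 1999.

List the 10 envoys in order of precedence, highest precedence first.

Obi, Sato, Haddad, Delgado, Farouk, Novak, Varga, Chaudhari, Ibarra, Drummond

By years accredited (higher first): Obi (26 years); then Sato, Haddad and Delgado (each 22 years); then Farouk (20 years); then Novak (12 years); then Varga (11 years); then Chaudhari (8 years); then Ibarra (3 years); then Drummond (1 year).
Among Sato, Haddad and Delgado, accorded doyen status before not accorded doyen status: Sato and Haddad (accorded doyen status) before Delgado (not accorded doyen status).
Sato and Haddad are each not a regional dean, so the next rule applies.
Among Sato and Haddad, by date of presenting credentials (earlier first): Sato (Jan 16, 1999) before Haddad (Dec 21, 2007).
Full order: Obi, Sato, Haddad, Delgado, Farouk, Novak, Varga, Chaudhari, Ibarra, Drummond.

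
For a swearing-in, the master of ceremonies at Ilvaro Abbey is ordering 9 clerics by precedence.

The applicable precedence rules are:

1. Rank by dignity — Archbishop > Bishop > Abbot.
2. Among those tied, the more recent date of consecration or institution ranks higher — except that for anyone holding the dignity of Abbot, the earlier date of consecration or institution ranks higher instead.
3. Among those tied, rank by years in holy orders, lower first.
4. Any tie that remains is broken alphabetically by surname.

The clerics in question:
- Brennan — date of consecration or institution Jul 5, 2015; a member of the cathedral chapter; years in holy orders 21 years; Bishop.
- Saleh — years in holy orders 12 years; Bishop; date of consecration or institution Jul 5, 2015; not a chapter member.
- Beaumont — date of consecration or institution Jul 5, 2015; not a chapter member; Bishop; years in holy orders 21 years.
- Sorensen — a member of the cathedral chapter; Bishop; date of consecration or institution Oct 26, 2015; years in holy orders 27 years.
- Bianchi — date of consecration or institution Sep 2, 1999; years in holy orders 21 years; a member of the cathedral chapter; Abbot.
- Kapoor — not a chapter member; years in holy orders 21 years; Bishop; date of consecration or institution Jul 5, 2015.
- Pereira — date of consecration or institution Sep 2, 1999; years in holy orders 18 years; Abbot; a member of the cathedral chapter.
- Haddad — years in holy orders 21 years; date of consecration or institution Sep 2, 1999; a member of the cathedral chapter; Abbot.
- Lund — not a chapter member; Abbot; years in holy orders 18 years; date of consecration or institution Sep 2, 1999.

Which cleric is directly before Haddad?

By dignity: Sorensen, Saleh, Beaumont, Brennan and Kapoor (Bishop); then Lund, Pereira, Bianchi and Haddad (Abbot).
Among Sorensen, Saleh, Beaumont, Brennan and Kapoor, by date of consecration or institution (later first): Sorensen (Oct 26, 2015) before Saleh, Beaumont, Brennan and Kapoor (Jul 5, 2015).
Among Saleh, Beaumont, Brennan and Kapoor, by years in holy orders (lower first): Saleh (12 years) before Beaumont, Brennan and Kapoor (21 years).
Among Beaumont, Brennan and Kapoor, alphabetically by surname: Beaumont before Brennan before Kapoor.
Lund, Pereira, Bianchi and Haddad all have date of consecration or institution Sep 2, 1999, so the next rule applies.
Among Lund, Pereira, Bianchi and Haddad, by years in holy orders (lower first): Lund and Pereira (18 years) before Bianchi and Haddad (21 years).
Among Lund and Pereira, alphabetically by surname: Lund before Pereira.
Among Bianchi and Haddad, alphabetically by surname: Bianchi before Haddad.
Order: Sorensen, Saleh, Beaumont, Brennan, Kapoor, Lund, Pereira, Bianchi, Haddad.

Bianchi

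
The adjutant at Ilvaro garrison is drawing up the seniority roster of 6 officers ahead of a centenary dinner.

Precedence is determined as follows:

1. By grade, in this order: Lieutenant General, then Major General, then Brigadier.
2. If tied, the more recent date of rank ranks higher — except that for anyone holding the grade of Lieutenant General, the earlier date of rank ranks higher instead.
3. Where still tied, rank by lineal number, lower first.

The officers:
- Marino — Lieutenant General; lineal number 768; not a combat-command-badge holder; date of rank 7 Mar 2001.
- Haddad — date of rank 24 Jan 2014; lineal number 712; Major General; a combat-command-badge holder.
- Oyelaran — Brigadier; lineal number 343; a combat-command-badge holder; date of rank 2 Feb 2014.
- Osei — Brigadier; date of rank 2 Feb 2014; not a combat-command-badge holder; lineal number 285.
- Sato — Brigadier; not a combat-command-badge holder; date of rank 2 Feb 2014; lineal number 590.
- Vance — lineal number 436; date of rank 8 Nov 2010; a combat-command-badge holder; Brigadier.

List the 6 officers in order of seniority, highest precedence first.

Marino, Haddad, Osei, Oyelaran, Sato, Vance

By grade: Marino (Lieutenant General); then Haddad (Major General); then Osei, Oyelaran, Sato and Vance (Brigadier).
Among Osei, Oyelaran, Sato and Vance, by date of rank (later first): Osei, Oyelaran and Sato (2 Feb 2014) before Vance (8 Nov 2010).
Among Osei, Oyelaran and Sato, by lineal number (lower first): Osei (285) before Oyelaran (343) before Sato (590).
Full order: Marino, Haddad, Osei, Oyelaran, Sato, Vance.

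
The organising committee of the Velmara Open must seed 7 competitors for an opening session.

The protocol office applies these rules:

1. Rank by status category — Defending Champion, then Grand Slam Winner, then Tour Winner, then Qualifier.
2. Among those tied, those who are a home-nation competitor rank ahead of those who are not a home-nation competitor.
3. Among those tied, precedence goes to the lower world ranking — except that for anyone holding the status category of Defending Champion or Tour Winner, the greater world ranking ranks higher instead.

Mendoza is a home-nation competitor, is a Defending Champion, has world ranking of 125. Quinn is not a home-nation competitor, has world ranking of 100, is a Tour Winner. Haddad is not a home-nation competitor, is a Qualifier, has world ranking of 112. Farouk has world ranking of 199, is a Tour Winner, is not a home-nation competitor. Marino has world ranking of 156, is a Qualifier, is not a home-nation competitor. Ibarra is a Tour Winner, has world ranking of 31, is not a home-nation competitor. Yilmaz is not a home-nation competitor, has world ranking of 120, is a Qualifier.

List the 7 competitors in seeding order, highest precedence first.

By status category: Mendoza (Defending Champion); then Farouk, Quinn and Ibarra (Tour Winner); then Haddad, Yilmaz and Marino (Qualifier).
Farouk, Quinn and Ibarra are each not a home-nation competitor, so the next rule applies.
Among Farouk, Quinn and Ibarra, by world ranking (higher first) (reversed rule for this group): Farouk (199) before Quinn (100) before Ibarra (31).
Haddad, Yilmaz and Marino are each not a home-nation competitor, so the next rule applies.
Among Haddad, Yilmaz and Marino, by world ranking (lower first): Haddad (112) before Yilmaz (120) before Marino (156).
Full order: Mendoza, Farouk, Quinn, Ibarra, Haddad, Yilmaz, Marino.

Mendoza, Farouk, Quinn, Ibarra, Haddad, Yilmaz, Marino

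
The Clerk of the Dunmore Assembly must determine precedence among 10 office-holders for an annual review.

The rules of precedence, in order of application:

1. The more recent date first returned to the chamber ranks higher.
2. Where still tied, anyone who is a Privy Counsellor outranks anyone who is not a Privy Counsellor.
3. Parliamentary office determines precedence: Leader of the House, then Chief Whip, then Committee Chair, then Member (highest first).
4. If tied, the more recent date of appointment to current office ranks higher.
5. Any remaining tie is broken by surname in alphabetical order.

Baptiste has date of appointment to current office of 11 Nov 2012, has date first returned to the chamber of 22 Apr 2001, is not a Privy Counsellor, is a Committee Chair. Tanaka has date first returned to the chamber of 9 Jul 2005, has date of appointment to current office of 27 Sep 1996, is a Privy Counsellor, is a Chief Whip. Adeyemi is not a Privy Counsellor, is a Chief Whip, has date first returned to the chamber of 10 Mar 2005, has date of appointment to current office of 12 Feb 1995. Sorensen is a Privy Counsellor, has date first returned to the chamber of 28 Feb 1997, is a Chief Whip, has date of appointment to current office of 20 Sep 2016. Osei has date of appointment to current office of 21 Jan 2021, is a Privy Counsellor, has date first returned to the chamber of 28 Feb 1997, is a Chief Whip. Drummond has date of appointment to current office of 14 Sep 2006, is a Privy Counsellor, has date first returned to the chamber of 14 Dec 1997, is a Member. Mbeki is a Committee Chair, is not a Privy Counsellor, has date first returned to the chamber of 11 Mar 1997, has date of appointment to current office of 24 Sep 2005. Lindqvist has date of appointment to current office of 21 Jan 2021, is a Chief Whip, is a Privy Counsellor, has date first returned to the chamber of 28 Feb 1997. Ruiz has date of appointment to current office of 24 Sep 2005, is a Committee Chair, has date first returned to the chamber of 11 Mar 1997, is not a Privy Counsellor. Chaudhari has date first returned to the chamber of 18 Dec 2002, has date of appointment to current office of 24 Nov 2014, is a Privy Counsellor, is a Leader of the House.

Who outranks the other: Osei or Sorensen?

By date first returned to the chamber (later first): Tanaka (9 Jul 2005); then Adeyemi (10 Mar 2005); then Chaudhari (18 Dec 2002); then Baptiste (22 Apr 2001); then Drummond (14 Dec 1997); then Mbeki and Ruiz (both 11 Mar 1997); then Lindqvist, Osei and Sorensen (each 28 Feb 1997).
Mbeki and Ruiz are each not a Privy Counsellor, so the next rule applies.
Mbeki and Ruiz are each Committee Chair, so the next rule applies.
Mbeki and Ruiz both have date of appointment to current office 24 Sep 2005, so the next rule applies.
Among Mbeki and Ruiz, alphabetically by surname: Mbeki before Ruiz.
Lindqvist, Osei and Sorensen are each a Privy Counsellor, so the next rule applies.
Lindqvist, Osei and Sorensen are each Chief Whip, so the next rule applies.
Among Lindqvist, Osei and Sorensen, by date of appointment to current office (later first): Lindqvist and Osei (21 Jan 2021) before Sorensen (20 Sep 2016).
Among Lindqvist and Osei, alphabetically by surname: Lindqvist before Osei.
So Osei takes precedence.

Osei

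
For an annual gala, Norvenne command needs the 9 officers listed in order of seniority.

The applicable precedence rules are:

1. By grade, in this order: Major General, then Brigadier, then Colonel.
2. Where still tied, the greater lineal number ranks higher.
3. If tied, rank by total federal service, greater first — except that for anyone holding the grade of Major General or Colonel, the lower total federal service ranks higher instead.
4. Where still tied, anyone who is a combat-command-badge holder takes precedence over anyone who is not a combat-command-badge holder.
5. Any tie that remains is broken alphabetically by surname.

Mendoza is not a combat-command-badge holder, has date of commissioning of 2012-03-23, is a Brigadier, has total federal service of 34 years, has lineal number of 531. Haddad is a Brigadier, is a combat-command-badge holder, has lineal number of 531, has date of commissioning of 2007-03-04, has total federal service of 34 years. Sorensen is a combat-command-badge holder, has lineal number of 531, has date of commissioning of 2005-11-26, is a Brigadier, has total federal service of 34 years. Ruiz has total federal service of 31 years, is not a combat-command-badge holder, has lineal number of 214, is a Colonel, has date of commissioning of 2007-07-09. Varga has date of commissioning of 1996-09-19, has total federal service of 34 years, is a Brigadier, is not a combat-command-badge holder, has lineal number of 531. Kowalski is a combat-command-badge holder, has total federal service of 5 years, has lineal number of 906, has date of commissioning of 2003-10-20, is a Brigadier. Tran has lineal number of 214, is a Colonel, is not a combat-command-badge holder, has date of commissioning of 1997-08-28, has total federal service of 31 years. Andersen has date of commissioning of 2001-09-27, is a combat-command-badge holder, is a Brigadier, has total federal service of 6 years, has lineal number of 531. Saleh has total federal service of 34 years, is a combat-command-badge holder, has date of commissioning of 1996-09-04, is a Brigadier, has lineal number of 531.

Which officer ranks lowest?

By grade: Kowalski, Haddad, Saleh, Sorensen, Mendoza, Varga and Andersen (Brigadier); then Ruiz and Tran (Colonel).
Among Kowalski, Haddad, Saleh, Sorensen, Mendoza, Varga and Andersen, by lineal number (higher first): Kowalski (906) before Haddad, Saleh, Sorensen, Mendoza, Varga and Andersen (531).
Among Haddad, Saleh, Sorensen, Mendoza, Varga and Andersen, by total federal service (higher first): Haddad, Saleh, Sorensen, Mendoza and Varga (34 years) before Andersen (6 years).
Among Haddad, Saleh, Sorensen, Mendoza and Varga, a combat-command-badge holder before not a combat-command-badge holder: Haddad, Saleh and Sorensen (a combat-command-badge holder) before Mendoza and Varga (not a combat-command-badge holder).
Among Haddad, Saleh and Sorensen, alphabetically by surname: Haddad before Saleh before Sorensen.
Among Mendoza and Varga, alphabetically by surname: Mendoza before Varga.
Ruiz and Tran both have lineal number 214, so the next rule applies.
Ruiz and Tran both have total federal service 31 years, so the next rule applies.
Ruiz and Tran are each not a combat-command-badge holder, so the next rule applies.
Among Ruiz and Tran, alphabetically by surname: Ruiz before Tran.
Order: Kowalski, Haddad, Saleh, Sorensen, Mendoza, Varga, Andersen, Ruiz, Tran.

Tran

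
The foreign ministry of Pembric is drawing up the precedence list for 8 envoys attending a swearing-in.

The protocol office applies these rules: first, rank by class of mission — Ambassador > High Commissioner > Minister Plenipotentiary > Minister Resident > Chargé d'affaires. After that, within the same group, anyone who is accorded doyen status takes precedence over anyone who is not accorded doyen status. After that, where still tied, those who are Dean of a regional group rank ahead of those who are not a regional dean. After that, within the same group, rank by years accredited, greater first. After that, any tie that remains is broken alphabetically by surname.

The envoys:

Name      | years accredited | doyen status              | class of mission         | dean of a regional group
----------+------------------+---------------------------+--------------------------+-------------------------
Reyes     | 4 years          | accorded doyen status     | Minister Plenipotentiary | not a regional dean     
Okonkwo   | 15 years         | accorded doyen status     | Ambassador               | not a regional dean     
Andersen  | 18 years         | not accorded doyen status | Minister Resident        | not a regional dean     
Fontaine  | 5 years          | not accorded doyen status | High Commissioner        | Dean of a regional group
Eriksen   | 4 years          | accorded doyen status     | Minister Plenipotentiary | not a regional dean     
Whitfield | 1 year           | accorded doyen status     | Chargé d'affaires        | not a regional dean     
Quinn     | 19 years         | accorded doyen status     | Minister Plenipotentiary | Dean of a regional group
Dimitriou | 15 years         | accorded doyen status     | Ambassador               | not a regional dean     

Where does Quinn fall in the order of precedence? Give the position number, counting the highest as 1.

By class of mission: Dimitriou and Okonkwo (Ambassador); then Fontaine (High Commissioner); then Quinn, Eriksen and Reyes (Minister Plenipotentiary); then Andersen (Minister Resident); then Whitfield (Chargé d'affaires).
Dimitriou and Okonkwo are each accorded doyen status, so the next rule applies.
Dimitriou and Okonkwo are each not a regional dean, so the next rule applies.
Dimitriou and Okonkwo both have years accredited 15 years, so the next rule applies.
Among Dimitriou and Okonkwo, alphabetically by surname: Dimitriou before Okonkwo.
Quinn, Eriksen and Reyes are each accorded doyen status, so the next rule applies.
Among Quinn, Eriksen and Reyes, Dean of a regional group before not a regional dean: Quinn (Dean of a regional group) before Eriksen and Reyes (not a regional dean).
Eriksen and Reyes both have years accredited 4 years, so the next rule applies.
Among Eriksen and Reyes, alphabetically by surname: Eriksen before Reyes.
Order: Dimitriou, Okonkwo, Fontaine, Quinn, Eriksen, Reyes, Andersen, Whitfield. So position 4.

4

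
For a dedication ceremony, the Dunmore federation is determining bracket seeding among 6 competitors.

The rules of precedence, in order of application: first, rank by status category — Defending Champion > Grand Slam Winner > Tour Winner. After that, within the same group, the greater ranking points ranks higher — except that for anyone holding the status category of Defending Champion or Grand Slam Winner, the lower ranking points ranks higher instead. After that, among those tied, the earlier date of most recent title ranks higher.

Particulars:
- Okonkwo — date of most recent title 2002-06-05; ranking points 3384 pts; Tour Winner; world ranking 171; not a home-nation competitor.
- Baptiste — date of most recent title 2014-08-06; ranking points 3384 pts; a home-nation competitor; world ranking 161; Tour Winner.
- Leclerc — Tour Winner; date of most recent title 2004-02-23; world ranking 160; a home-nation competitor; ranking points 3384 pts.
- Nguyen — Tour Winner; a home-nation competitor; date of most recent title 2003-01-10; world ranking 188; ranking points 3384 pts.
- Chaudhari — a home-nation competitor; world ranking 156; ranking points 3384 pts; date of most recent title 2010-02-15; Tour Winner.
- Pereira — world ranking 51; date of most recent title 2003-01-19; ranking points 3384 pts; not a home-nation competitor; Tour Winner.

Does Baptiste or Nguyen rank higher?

Nguyen

By status category: Okonkwo, Nguyen, Pereira, Leclerc, Chaudhari and Baptiste (Tour Winner).
Okonkwo, Nguyen, Pereira, Leclerc, Chaudhari and Baptiste all have ranking points 3384 pts, so the next rule applies.
Among Okonkwo, Nguyen, Pereira, Leclerc, Chaudhari and Baptiste, by date of most recent title (earlier first): Okonkwo (2002-06-05) before Nguyen (2003-01-10) before Pereira (2003-01-19) before Leclerc (2004-02-23) before Chaudhari (2010-02-15) before Baptiste (2014-08-06).
So Nguyen takes precedence.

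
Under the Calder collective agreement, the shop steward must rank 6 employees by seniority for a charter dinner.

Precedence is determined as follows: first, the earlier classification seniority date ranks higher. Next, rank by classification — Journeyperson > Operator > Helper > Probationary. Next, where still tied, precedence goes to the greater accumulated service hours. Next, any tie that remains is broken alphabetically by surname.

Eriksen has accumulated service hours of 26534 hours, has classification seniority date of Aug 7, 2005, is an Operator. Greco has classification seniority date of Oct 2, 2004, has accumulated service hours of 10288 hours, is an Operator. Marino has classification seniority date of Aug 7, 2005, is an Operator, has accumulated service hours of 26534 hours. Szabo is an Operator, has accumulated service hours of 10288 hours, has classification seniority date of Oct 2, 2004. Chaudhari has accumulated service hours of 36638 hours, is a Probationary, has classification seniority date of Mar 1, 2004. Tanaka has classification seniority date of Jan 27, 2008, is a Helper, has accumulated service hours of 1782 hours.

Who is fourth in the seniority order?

Eriksen

By classification seniority date (earlier first): Chaudhari (Mar 1, 2004); then Greco and Szabo (both Oct 2, 2004); then Eriksen and Marino (both Aug 7, 2005); then Tanaka (Jan 27, 2008).
Greco and Szabo are each Operator, so the next rule applies.
Greco and Szabo both have accumulated service hours 10288 hours, so the next rule applies.
Among Greco and Szabo, alphabetically by surname: Greco before Szabo.
Eriksen and Marino are each Operator, so the next rule applies.
Eriksen and Marino both have accumulated service hours 26534 hours, so the next rule applies.
Among Eriksen and Marino, alphabetically by surname: Eriksen before Marino.
Order: Chaudhari, Greco, Szabo, Eriksen, Marino, Tanaka.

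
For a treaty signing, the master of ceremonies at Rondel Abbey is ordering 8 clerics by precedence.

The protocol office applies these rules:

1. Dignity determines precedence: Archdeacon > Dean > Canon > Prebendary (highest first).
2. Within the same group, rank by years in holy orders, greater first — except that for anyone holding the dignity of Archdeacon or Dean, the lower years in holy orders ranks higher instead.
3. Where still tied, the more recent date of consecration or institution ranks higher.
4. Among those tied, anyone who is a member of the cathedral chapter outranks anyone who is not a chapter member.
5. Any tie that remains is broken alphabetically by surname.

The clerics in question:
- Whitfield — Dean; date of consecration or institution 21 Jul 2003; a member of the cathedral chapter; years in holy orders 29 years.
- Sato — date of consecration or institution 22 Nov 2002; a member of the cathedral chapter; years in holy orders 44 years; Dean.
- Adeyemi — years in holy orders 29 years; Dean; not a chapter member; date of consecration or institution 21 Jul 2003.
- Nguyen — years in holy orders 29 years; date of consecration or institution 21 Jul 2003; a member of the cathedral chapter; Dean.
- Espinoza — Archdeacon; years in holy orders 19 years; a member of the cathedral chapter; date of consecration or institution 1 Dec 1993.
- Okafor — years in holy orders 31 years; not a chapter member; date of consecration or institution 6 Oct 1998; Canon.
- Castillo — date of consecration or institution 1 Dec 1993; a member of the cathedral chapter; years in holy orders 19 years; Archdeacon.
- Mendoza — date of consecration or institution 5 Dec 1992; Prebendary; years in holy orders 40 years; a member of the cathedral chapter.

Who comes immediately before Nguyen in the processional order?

By dignity: Castillo and Espinoza (Archdeacon); then Nguyen, Whitfield, Adeyemi and Sato (Dean); then Okafor (Canon); then Mendoza (Prebendary).
Castillo and Espinoza both have years in holy orders 19 years, so the next rule applies.
Castillo and Espinoza both have date of consecration or institution 1 Dec 1993, so the next rule applies.
Castillo and Espinoza are each a member of the cathedral chapter, so the next rule applies.
Among Castillo and Espinoza, alphabetically by surname: Castillo before Espinoza.
Among Nguyen, Whitfield, Adeyemi and Sato, by years in holy orders (lower first) (reversed rule for this group): Nguyen, Whitfield and Adeyemi (29 years) before Sato (44 years).
Nguyen, Whitfield and Adeyemi all have date of consecration or institution 21 Jul 2003, so the next rule applies.
Among Nguyen, Whitfield and Adeyemi, a member of the cathedral chapter before not a chapter member: Nguyen and Whitfield (a member of the cathedral chapter) before Adeyemi (not a chapter member).
Among Nguyen and Whitfield, alphabetically by surname: Nguyen before Whitfield.
Order: Castillo, Espinoza, Nguyen, Whitfield, Adeyemi, Sato, Okafor, Mendoza.

Espinoza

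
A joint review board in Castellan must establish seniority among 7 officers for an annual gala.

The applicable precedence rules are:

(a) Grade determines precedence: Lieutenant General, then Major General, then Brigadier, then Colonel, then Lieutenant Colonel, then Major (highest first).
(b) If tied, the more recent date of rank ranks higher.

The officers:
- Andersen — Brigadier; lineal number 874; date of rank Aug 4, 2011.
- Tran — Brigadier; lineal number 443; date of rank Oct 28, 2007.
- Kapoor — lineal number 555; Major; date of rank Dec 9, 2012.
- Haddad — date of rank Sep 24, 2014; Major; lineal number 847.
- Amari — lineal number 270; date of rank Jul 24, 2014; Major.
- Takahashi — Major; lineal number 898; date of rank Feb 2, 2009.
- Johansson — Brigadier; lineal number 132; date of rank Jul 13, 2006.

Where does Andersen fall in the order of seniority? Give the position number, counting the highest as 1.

1

By grade: Andersen, Tran and Johansson (Brigadier); then Haddad, Amari, Kapoor and Takahashi (Major).
Among Andersen, Tran and Johansson, by date of rank (later first): Andersen (Aug 4, 2011) before Tran (Oct 28, 2007) before Johansson (Jul 13, 2006).
Among Haddad, Amari, Kapoor and Takahashi, by date of rank (later first): Haddad (Sep 24, 2014) before Amari (Jul 24, 2014) before Kapoor (Dec 9, 2012) before Takahashi (Feb 2, 2009).
Order: Andersen, Tran, Johansson, Haddad, Amari, Kapoor, Takahashi. So position 1.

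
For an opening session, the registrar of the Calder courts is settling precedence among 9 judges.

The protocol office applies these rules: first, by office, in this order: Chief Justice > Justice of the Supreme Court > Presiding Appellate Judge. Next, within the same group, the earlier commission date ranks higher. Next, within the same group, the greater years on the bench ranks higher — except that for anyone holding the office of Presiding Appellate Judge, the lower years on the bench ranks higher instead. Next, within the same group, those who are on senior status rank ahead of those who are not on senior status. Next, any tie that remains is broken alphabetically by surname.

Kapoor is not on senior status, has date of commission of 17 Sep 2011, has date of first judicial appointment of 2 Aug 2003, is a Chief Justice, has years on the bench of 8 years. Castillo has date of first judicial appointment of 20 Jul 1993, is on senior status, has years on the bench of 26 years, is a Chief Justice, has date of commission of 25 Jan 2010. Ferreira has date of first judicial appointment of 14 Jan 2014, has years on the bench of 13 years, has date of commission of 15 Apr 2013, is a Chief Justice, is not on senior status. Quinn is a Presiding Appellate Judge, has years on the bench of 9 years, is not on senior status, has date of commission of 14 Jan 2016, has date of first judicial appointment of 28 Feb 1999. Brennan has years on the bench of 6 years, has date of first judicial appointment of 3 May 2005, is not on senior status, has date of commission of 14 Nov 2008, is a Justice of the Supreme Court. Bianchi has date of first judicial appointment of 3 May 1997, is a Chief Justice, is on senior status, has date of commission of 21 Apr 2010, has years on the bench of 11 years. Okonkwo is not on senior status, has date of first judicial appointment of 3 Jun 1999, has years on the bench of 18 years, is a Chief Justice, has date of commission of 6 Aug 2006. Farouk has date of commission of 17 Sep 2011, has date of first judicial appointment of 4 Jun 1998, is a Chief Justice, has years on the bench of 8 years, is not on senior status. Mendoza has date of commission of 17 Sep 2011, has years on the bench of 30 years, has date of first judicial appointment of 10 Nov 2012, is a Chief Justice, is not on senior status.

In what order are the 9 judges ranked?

By office: Okonkwo, Castillo, Bianchi, Mendoza, Farouk, Kapoor and Ferreira (Chief Justice); then Brennan (Justice of the Supreme Court); then Quinn (Presiding Appellate Judge).
Among Okonkwo, Castillo, Bianchi, Mendoza, Farouk, Kapoor and Ferreira, by date of commission (earlier first): Okonkwo (6 Aug 2006) before Castillo (25 Jan 2010) before Bianchi (21 Apr 2010) before Mendoza, Farouk and Kapoor (17 Sep 2011) before Ferreira (15 Apr 2013).
Among Mendoza, Farouk and Kapoor, by years on the bench (higher first): Mendoza (30 years) before Farouk and Kapoor (8 years).
Farouk and Kapoor are each not on senior status, so the next rule applies.
Among Farouk and Kapoor, alphabetically by surname: Farouk before Kapoor.
Full order: Okonkwo, Castillo, Bianchi, Mendoza, Farouk, Kapoor, Ferreira, Brennan, Quinn.

Okonkwo, Castillo, Bianchi, Mendoza, Farouk, Kapoor, Ferreira, Brennan, Quinn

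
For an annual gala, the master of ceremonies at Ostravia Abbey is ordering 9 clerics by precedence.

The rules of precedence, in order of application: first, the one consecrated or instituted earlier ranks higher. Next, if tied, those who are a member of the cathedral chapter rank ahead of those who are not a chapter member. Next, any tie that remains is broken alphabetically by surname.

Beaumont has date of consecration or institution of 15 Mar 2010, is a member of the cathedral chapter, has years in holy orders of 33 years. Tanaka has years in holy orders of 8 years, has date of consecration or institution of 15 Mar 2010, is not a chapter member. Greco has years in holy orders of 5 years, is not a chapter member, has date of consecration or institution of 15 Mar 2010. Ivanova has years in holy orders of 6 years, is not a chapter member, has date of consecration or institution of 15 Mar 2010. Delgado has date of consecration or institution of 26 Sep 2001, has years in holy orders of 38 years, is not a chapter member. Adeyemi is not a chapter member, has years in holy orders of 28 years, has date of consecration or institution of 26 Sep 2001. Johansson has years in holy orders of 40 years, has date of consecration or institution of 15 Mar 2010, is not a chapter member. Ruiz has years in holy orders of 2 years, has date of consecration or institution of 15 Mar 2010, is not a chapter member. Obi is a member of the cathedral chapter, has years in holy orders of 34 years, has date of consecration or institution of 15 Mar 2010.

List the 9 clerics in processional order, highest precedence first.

Adeyemi, Delgado, Beaumont, Obi, Greco, Ivanova, Johansson, Ruiz, Tanaka

By date of consecration or institution (earlier first): Adeyemi and Delgado (both 26 Sep 2001); then Beaumont, Obi, Greco, Ivanova, Johansson, Ruiz and Tanaka (each 15 Mar 2010).
Adeyemi and Delgado are each not a chapter member, so the next rule applies.
Among Adeyemi and Delgado, alphabetically by surname: Adeyemi before Delgado.
Among Beaumont, Obi, Greco, Ivanova, Johansson, Ruiz and Tanaka, a member of the cathedral chapter before not a chapter member: Beaumont and Obi (a member of the cathedral chapter) before Greco, Ivanova, Johansson, Ruiz and Tanaka (not a chapter member).
Among Beaumont and Obi, alphabetically by surname: Beaumont before Obi.
Among Greco, Ivanova, Johansson, Ruiz and Tanaka, alphabetically by surname: Greco before Ivanova before Johansson before Ruiz before Tanaka.
Full order: Adeyemi, Delgado, Beaumont, Obi, Greco, Ivanova, Johansson, Ruiz, Tanaka.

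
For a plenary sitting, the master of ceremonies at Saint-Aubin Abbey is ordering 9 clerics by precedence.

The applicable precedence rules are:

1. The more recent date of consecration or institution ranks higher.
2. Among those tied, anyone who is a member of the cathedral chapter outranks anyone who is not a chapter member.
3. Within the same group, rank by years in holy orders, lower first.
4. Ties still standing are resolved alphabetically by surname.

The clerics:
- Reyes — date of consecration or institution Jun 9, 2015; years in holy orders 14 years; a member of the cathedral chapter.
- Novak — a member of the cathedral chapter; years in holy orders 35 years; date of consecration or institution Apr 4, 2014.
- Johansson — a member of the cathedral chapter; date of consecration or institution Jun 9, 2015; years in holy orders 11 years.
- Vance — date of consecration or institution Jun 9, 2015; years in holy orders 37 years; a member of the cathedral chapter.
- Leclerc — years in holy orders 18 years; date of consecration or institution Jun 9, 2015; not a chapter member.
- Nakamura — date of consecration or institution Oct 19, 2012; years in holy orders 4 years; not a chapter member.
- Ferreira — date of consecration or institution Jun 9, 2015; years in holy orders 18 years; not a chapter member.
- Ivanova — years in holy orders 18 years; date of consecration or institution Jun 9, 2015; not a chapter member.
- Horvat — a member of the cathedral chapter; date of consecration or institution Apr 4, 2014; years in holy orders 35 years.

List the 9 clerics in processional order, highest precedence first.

By date of consecration or institution (later first): Johansson, Reyes, Vance, Ferreira, Ivanova and Leclerc (each Jun 9, 2015); then Horvat and Novak (both Apr 4, 2014); then Nakamura (Oct 19, 2012).
Among Johansson, Reyes, Vance, Ferreira, Ivanova and Leclerc, a member of the cathedral chapter before not a chapter member: Johansson, Reyes and Vance (a member of the cathedral chapter) before Ferreira, Ivanova and Leclerc (not a chapter member).
Among Johansson, Reyes and Vance, by years in holy orders (lower first): Johansson (11 years) before Reyes (14 years) before Vance (37 years).
Ferreira, Ivanova and Leclerc all have years in holy orders 18 years, so the next rule applies.
Among Ferreira, Ivanova and Leclerc, alphabetically by surname: Ferreira before Ivanova before Leclerc.
Horvat and Novak are each a member of the cathedral chapter, so the next rule applies.
Horvat and Novak both have years in holy orders 35 years, so the next rule applies.
Among Horvat and Novak, alphabetically by surname: Horvat before Novak.
Full order: Johansson, Reyes, Vance, Ferreira, Ivanova, Leclerc, Horvat, Novak, Nakamura.

Johansson, Reyes, Vance, Ferreira, Ivanova, Leclerc, Horvat, Novak, Nakamura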